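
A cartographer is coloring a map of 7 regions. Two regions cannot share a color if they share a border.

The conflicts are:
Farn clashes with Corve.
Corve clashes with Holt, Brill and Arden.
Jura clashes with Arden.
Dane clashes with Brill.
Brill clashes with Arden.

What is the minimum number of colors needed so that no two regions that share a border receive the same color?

Corve, Brill, Arden are mutually in conflict, so at least 3 colors are needed.
One proper 3-coloring: Farn=2, Corve=1, Jura=1, Dane=1, Holt=2, Brill=2, Arden=3. No two conflicting regions share a color.

3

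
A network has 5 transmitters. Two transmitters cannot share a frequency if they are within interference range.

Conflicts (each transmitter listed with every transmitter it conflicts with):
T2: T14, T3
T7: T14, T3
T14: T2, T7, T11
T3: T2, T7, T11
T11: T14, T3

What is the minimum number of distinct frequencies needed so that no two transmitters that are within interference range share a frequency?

2

T2 and T14 conflict, so at least 2 frequencies are needed.
2 frequencies suffice: frequency 1 → {T14, T3}; frequency 2 → {T2, T7, T11}. No two conflicting transmitters share a frequency.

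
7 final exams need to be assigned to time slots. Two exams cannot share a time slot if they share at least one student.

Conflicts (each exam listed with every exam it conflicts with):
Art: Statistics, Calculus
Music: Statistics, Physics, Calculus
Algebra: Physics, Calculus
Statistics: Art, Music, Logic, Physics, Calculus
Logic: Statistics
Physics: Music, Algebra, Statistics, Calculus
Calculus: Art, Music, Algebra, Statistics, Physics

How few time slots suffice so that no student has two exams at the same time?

Music, Statistics, Physics, Calculus pairwise conflict, so at least 4 time slots are needed.
4 time slots suffice: Art=3, Music=4, Algebra=2, Statistics=2, Logic=1, Physics=3, Calculus=1. Each listed conflict is separated.

4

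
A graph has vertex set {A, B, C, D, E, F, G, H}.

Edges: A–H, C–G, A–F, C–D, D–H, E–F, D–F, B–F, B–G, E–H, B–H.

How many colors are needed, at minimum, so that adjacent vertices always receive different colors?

3

The cycle C-D-F-B-G-C has odd length 5, so it cannot be 2-colored; at least 3 colors are needed.
3 colors suffice: color 1 → {C, F, H}; color 2 → {A, B, D, E}; color 3 → {G}. Every edge joins two different colors.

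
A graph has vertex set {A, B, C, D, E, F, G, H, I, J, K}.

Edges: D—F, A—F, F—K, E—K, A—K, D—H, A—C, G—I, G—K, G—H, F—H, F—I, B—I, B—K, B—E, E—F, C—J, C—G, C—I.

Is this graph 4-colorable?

The chromatic number is 3. E, F, K are mutually adjacent, so at least 3 colors are needed.
A valid assignment using 3 colors: A=3, B=1, C=1, D=3, E=3, F=1, G=3, H=2, I=2, J=2, K=2.
Since 4 ≥ 3, a proper 4-coloring certainly exists.

Yes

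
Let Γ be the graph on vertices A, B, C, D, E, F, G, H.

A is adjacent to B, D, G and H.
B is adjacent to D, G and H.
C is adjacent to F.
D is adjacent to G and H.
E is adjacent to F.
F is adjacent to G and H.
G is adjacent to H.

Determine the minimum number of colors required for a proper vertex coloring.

A, B, D, G, H are mutually adjacent (a clique of size 5), so at least 5 colors are needed.
A valid assignment using 5 colors: A=3, B=5, C=1, D=4, E=1, F=3, G=2, H=1. Every edge joins two different colors.

5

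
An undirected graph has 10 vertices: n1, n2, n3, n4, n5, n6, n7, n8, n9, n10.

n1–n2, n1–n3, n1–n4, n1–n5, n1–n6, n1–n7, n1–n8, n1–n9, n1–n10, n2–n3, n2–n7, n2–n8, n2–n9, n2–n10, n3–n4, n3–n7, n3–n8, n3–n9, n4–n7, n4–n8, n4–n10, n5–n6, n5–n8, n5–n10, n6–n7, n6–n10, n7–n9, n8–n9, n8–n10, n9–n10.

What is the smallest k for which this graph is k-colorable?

n1, n2, n3, n8, n9 are pairwise adjacent (a clique of size 5), so at least 5 colors are needed.
5 colors suffice: n1=1, n2=5, n3=2, n4=4, n5=4, n6=5, n7=3, n8=3, n9=4, n10=2. Every edge joins two different colors.

5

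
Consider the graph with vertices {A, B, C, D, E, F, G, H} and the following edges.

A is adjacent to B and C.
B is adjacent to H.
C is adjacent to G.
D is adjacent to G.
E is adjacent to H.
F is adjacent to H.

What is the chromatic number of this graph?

2

D and G are adjacent, so at least 2 colors are needed.
2 colors suffice: color 1 → {A, G, H}; color 2 → {B, C, D, E, F}. Each edge has distinct colors on its endpoints.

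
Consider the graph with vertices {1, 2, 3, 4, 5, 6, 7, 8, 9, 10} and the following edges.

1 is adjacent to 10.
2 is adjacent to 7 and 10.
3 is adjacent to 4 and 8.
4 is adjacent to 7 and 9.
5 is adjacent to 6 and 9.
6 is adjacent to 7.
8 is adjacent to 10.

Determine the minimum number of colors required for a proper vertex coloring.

The cycle 5-9-4-7-6-5 has odd length 5, so it cannot be 2-colored; at least 3 colors are needed.
3 colors suffice: 1=b, 2=b, 3=a, 4=b, 5=a, 6=b, 7=a, 8=b, 9=c, 10=a. Each edge has distinct colors on its endpoints.

3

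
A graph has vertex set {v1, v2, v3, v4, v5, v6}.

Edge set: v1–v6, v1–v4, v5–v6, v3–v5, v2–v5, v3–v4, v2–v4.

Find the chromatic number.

The cycle v2-v4-v1-v6-v5-v2 has odd length 5, so it cannot be 2-colored; at least 3 colors are needed.
3 colors suffice: color 1 → {v4, v5}; color 2 → {v1, v2, v3}; color 3 → {v6}. No two adjacent vertices share a color.

3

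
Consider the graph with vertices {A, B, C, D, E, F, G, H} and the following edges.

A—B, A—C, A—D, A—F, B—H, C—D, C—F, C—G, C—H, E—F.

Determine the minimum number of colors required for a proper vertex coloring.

A, C, D are mutually adjacent, so at least 3 colors are needed.
3 colors suffice: color red → {B, C, E}; color blue → {A, G, H}; color green → {D, F}. Every edge joins two different colors.

3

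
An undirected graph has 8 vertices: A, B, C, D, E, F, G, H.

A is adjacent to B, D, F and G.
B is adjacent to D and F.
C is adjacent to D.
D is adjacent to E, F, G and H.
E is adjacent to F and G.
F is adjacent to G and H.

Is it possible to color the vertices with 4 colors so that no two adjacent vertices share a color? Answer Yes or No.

The chromatic number is 4. D, E, F, G are mutually adjacent (a clique of size 4), so at least 4 colors are needed.
4 colors suffice: A=4, B=3, C=2, D=1, E=4, F=2, G=3, H=3.
That is already a proper 4-coloring.

Yes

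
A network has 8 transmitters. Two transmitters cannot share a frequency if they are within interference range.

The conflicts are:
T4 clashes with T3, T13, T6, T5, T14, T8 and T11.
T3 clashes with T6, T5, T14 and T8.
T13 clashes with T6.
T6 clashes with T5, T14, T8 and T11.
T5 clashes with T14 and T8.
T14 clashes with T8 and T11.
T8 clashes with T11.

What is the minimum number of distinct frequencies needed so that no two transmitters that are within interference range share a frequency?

6

T4, T3, T6, T5, T14, T8 are mutually in conflict, so at least 6 frequencies are needed.
6 frequencies suffice: frequency 1 → {T4}; frequency 2 → {T6}; frequency 3 → {T13, T8}; frequency 4 → {T14}; frequency 5 → {T5, T11}; frequency 6 → {T3}. Every pair that conflicts lands in different frequencies.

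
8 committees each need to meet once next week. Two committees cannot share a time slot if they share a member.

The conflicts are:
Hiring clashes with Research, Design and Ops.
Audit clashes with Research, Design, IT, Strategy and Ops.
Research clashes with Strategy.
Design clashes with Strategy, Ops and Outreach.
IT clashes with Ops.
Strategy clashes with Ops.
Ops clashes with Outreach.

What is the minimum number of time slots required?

Audit, Design, Strategy, Ops all conflict with each other, so at least 4 time slots are needed.
4 time slots suffice: time slot 1 → {Research, Ops}; time slot 2 → {Design, IT}; time slot 3 → {Hiring, Audit, Outreach}; time slot 4 → {Strategy}. Every pair that conflicts lands in different time slots.

4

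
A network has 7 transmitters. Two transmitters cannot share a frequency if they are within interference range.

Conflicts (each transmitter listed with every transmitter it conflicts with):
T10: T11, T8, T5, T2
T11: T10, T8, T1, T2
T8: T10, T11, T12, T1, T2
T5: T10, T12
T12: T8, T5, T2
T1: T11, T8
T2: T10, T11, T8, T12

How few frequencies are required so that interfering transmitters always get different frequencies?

T10, T11, T8, T2 are mutually in conflict, so at least 4 frequencies are needed.
Using 4 frequencies: T10=4, T11=3, T8=1, T5=1, T12=3, T1=2, T2=2. Each listed conflict is separated.

4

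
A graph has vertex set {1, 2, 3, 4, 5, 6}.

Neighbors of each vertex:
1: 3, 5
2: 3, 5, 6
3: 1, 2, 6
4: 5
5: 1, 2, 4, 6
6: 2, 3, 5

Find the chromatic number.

2, 5, 6 are pairwise adjacent, so at least 3 colors are needed.
3 colors suffice: color red → {3, 5}; color blue → {1, 4, 6}; color green → {2}. Every edge joins two different colors.

3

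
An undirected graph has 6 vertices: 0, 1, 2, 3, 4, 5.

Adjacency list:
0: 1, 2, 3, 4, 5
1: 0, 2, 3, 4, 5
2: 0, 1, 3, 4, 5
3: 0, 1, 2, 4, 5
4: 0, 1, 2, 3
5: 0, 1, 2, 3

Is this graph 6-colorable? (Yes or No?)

The chromatic number is 5. 0, 1, 2, 3, 5 are mutually adjacent (a clique of size 5), so at least 5 colors are needed.
One proper 5-coloring: 0=green, 1=yellow, 2=red, 3=blue, 4=purple, 5=purple.
Since 6 ≥ 5, a proper 6-coloring certainly exists.

Yes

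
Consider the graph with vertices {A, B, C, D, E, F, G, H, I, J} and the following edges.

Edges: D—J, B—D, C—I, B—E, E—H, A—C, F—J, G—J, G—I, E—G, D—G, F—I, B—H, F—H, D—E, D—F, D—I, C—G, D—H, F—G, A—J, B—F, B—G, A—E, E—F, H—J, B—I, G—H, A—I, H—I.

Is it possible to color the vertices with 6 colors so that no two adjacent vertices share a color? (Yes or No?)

Yes

The chromatic number is 6. B, D, E, F, G, H form a clique, so at least 6 colors are needed.
A valid assignment using 6 colors: A=1, B=6, C=2, D=2, E=3, F=5, G=1, H=4, I=3, J=3.
That is already a proper 6-coloring.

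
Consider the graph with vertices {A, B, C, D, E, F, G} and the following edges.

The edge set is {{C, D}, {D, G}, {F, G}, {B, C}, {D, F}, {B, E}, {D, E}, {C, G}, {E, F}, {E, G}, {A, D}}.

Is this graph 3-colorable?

D, E, F, G are mutually adjacent (a clique of size 4), so at least 4 colors are needed.
So 3 colors are not enough.

No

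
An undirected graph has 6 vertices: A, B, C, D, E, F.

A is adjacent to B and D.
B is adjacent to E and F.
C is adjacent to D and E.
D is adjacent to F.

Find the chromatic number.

The cycle B-E-C-D-A-B has odd length 5, so it cannot be 2-colored; at least 3 colors are needed.
3 colors suffice: A=blue, B=red, C=blue, D=red, E=green, F=blue. Each edge has distinct colors on its endpoints.

3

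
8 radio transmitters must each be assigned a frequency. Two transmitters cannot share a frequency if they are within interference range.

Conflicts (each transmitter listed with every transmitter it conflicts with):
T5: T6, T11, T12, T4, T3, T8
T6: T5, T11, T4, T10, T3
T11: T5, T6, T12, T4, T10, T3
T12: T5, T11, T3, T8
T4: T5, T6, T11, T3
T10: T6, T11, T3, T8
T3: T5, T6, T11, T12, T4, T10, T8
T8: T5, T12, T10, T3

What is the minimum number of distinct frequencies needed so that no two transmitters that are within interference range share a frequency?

5

T5, T6, T11, T4, T3 are mutually in conflict, so at least 5 frequencies are needed.
5 frequencies suffice: frequency 1 → {T3}; frequency 2 → {T5, T10}; frequency 3 → {T11, T8}; frequency 4 → {T6, T12}; frequency 5 → {T4}. No two conflicting transmitters share a frequency.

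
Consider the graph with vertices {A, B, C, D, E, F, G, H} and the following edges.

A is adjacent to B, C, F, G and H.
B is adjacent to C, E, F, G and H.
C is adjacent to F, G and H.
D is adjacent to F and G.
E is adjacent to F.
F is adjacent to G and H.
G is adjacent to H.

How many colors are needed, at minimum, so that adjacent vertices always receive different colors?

6

A, B, C, F, G, H are pairwise adjacent (a clique of size 6), so at least 6 colors are needed.
6 colors suffice: color 1 → {F}; color 2 → {B, D}; color 3 → {E, G}; color 4 → {H}; color 5 → {A}; color 6 → {C}. No two adjacent vertices share a color.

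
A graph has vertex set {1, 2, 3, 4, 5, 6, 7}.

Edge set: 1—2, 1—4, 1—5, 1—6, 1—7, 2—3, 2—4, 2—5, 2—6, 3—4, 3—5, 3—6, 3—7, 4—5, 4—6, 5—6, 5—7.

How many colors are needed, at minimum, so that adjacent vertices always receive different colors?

5

1, 2, 4, 5, 6 are mutually adjacent (a clique of size 5), so at least 5 colors are needed.
5 colors suffice: color red → {5}; color blue → {4, 7}; color green → {1, 3}; color yellow → {6}; color purple → {2}. Every edge joins two different colors.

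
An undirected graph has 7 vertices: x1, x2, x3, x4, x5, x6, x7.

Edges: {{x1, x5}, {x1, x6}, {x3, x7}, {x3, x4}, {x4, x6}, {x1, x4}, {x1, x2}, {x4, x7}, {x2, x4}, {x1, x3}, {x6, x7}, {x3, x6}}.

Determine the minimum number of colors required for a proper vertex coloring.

x1, x3, x4, x6 form a clique, so at least 4 colors are needed.
4 colors suffice: x1=1, x2=3, x3=3, x4=2, x5=2, x6=4, x7=1. Each edge has distinct colors on its endpoints.

4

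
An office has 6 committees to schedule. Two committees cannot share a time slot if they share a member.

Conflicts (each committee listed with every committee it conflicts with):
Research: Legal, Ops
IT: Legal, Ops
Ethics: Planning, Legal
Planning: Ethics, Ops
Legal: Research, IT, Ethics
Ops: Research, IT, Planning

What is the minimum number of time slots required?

3

The cycle Ops-Research-Legal-Ethics-Planning-Ops has odd length 5, so it cannot be 2-colored; at least 3 time slots are needed.
3 time slots suffice: time slot 1 → {Legal, Ops}; time slot 2 → {Research, IT, Ethics}; time slot 3 → {Planning}. Each listed conflict is separated.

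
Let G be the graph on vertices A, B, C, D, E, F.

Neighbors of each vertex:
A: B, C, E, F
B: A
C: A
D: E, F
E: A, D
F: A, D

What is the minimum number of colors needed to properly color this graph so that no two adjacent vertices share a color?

2

A and B are adjacent, so at least 2 colors are needed.
2 colors suffice: A=1, B=2, C=2, D=1, E=2, F=2. Every edge joins two different colors.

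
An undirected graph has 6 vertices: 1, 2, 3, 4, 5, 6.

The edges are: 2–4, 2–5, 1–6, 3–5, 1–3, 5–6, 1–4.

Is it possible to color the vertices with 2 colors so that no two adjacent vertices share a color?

The cycle 5-6-1-4-2-5 has odd length 5, so it cannot be 2-colored; at least 3 colors are needed.
So 2 colors are not enough.

No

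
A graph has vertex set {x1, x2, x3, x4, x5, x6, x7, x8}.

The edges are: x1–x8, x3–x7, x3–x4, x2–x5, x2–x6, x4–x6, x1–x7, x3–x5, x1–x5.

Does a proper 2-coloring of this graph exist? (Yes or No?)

The cycle x6-x2-x5-x3-x4-x6 has odd length 5, so it cannot be 2-colored; at least 3 colors are needed.
So 2 colors are not enough.

No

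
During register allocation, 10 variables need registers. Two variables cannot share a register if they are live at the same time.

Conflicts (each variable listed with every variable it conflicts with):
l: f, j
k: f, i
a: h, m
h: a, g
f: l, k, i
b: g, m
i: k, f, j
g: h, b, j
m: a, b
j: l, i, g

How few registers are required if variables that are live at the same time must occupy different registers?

k, f, i pairwise conflict, so at least 3 registers are needed.
3 registers suffice: register 1 → {h, f, m, j}; register 2 → {l, a, i, g}; register 3 → {k, b}. No two conflicting variables share a register.

3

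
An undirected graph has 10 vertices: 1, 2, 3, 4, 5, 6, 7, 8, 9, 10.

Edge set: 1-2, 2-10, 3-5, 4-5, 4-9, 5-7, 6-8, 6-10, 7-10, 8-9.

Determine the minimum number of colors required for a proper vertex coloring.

The cycle 4-5-7-10-6-8-9-4 has odd length 7, so it cannot be 2-colored; at least 3 colors are needed.
3 colors suffice: 1=a, 2=b, 3=b, 4=c, 5=a, 6=b, 7=b, 8=a, 9=b, 10=a. Each edge has distinct colors on its endpoints.

3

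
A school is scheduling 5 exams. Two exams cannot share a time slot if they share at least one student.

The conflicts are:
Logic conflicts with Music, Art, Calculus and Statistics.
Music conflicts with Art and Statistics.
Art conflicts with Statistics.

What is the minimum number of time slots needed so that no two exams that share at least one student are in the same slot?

4

Logic, Music, Art, Statistics are mutually in conflict, so at least 4 time slots are needed.
4 time slots suffice: Logic=1, Music=3, Art=4, Calculus=2, Statistics=2. No two conflicting exams share a time slot.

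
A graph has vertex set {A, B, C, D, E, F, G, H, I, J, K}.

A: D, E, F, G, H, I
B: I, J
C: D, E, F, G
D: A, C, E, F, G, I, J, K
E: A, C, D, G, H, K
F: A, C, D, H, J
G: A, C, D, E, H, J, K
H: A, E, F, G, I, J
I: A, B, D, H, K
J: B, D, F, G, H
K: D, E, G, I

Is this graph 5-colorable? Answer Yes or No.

The chromatic number is 4. D, E, G, K are pairwise adjacent (a clique of size 4), so at least 4 colors are needed.
A valid assignment using 4 colors: A=3, B=1, C=3, D=1, E=4, F=2, G=2, H=1, I=2, J=3, K=3.
Since 5 ≥ 4, a proper 5-coloring certainly exists.

Yes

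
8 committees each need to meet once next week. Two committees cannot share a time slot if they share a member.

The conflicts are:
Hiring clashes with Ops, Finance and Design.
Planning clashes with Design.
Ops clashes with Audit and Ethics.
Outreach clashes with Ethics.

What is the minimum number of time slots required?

2

Hiring and Ops conflict, so at least 2 time slots are needed.
2 time slots suffice: time slot 1 → {Hiring, Planning, Audit, Ethics}; time slot 2 → {Ops, Finance, Design, Outreach}. Each listed conflict is separated.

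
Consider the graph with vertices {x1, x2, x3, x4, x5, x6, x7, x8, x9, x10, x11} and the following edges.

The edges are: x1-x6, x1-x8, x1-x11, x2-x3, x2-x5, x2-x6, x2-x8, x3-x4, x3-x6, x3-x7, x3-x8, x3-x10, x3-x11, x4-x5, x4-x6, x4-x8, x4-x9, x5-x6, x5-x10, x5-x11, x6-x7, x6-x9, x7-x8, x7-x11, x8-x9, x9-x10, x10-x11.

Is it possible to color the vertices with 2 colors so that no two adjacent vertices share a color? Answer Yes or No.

No

x5, x10, x11 are pairwise adjacent, so at least 3 colors are needed.
So 2 colors are not enough.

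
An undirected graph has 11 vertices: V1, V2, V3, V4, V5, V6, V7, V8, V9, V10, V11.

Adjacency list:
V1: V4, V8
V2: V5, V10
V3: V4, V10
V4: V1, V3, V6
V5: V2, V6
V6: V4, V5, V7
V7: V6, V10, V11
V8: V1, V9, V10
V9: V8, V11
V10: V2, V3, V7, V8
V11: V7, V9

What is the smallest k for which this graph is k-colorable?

3

The cycle V3-V4-V1-V8-V10-V3 has odd length 5, so it cannot be 2-colored; at least 3 colors are needed.
3 colors suffice: color 1 → {V1, V6, V10, V11}; color 2 → {V2, V4, V7, V8}; color 3 → {V3, V5, V9}. No two adjacent vertices share a color.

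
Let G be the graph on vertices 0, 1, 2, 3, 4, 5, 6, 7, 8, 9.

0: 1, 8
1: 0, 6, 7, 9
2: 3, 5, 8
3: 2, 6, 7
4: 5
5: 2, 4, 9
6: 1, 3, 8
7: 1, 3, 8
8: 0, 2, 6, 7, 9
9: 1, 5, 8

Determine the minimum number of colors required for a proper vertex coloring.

2

1 and 6 are adjacent, so at least 2 colors are needed.
2 colors suffice: color red → {1, 3, 5, 8}; color blue → {0, 2, 4, 6, 7, 9}. Every edge joins two different colors.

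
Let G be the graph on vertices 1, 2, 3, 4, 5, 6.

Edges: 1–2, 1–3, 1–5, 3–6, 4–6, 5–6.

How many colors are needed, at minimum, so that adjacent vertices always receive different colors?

2

1 and 2 are adjacent, so at least 2 colors are needed.
2 colors suffice: color red → {1, 6}; color blue → {2, 3, 4, 5}. Each edge has distinct colors on its endpoints.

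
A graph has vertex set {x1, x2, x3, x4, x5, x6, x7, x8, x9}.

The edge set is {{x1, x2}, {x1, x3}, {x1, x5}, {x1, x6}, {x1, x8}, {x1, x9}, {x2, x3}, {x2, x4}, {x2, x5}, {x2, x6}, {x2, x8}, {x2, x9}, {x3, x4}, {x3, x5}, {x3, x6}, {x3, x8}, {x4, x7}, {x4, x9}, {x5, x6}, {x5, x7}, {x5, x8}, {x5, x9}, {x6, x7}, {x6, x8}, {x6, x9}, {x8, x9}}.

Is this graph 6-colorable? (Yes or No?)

The chromatic number is 6. x1, x2, x3, x5, x6, x8 form a clique, so at least 6 colors are needed.
One proper 6-coloring: x1=6, x2=1, x3=5, x4=2, x5=2, x6=3, x7=1, x8=4, x9=5.
That is already a proper 6-coloring.

Yes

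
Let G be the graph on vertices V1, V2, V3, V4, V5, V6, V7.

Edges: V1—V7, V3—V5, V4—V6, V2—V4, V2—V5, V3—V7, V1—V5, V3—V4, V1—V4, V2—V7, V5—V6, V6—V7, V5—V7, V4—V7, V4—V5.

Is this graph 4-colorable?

Yes

The chromatic number is 4. V1, V4, V5, V7 are pairwise adjacent (a clique of size 4), so at least 4 colors are needed.
A valid assignment using 4 colors: V1=4, V2=4, V3=4, V4=1, V5=3, V6=4, V7=2.
That is already a proper 4-coloring.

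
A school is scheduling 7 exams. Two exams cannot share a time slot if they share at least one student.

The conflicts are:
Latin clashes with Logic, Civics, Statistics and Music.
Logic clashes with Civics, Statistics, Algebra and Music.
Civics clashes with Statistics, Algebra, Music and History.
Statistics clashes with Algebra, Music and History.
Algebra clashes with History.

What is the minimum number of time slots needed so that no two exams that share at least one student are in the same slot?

Latin, Logic, Civics, Statistics, Music pairwise conflict, so at least 5 time slots are needed.
5 time slots suffice: Latin=4, Logic=3, Civics=1, Statistics=2, Algebra=4, Music=5, History=3. No two conflicting exams share a time slot.

5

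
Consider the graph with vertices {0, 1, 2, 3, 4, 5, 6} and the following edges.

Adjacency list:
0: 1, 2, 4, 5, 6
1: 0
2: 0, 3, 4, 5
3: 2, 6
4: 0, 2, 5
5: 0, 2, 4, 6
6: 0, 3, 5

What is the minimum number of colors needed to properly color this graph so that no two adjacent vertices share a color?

4

0, 2, 4, 5 form a clique, so at least 4 colors are needed.
4 colors suffice: color a → {0, 3}; color b → {1, 2, 6}; color c → {5}; color d → {4}. Every edge joins two different colors.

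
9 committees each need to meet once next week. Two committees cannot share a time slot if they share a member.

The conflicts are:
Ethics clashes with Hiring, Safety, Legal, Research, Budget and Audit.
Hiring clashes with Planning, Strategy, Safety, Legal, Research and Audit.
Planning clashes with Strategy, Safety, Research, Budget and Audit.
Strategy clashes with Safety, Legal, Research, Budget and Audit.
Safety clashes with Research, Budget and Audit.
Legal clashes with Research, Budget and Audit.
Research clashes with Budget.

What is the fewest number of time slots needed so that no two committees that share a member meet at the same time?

Hiring, Planning, Strategy, Safety, Audit are mutually in conflict, so at least 5 time slots are needed.
5 time slots suffice: time slot 1 → {Hiring, Budget}; time slot 2 → {Research, Audit}; time slot 3 → {Ethics, Strategy}; time slot 4 → {Safety, Legal}; time slot 5 → {Planning}. Every pair that conflicts lands in different time slots.

5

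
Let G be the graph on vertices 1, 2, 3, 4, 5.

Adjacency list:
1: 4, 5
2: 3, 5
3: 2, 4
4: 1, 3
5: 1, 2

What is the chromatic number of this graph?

3

The cycle 1-5-2-3-4-1 has odd length 5, so it cannot be 2-colored; at least 3 colors are needed.
3 colors suffice: 1=c, 2=a, 3=b, 4=a, 5=b. Every edge joins two different colors.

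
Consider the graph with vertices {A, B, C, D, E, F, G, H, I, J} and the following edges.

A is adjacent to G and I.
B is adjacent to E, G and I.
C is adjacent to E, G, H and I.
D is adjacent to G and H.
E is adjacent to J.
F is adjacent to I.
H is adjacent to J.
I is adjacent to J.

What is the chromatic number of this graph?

2

C and E are adjacent, so at least 2 colors are needed.
One proper 2-coloring: A=blue, B=blue, C=blue, D=blue, E=red, F=blue, G=red, H=red, I=red, J=blue. Each edge has distinct colors on its endpoints.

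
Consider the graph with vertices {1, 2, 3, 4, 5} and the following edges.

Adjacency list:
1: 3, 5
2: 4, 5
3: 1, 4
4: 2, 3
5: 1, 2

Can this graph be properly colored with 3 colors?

Yes

The chromatic number is 3. The cycle 2-4-3-1-5-2 has odd length 5, so it cannot be 2-colored; at least 3 colors are needed.
3 colors suffice: color a → {3, 5}; color b → {1, 4}; color c → {2}.
That is already a proper 3-coloring.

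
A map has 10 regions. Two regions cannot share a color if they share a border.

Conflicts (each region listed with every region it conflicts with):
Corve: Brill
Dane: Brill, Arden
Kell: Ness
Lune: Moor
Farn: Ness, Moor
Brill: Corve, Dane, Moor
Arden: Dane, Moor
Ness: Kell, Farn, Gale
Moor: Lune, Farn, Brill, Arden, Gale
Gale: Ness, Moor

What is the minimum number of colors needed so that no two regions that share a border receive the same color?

Arden and Moor conflict, so at least 2 colors are needed.
A valid assignment using 2 colors: Corve=1, Dane=1, Kell=2, Lune=2, Farn=2, Brill=2, Arden=2, Ness=1, Moor=1, Gale=2. No two conflicting regions share a color.

2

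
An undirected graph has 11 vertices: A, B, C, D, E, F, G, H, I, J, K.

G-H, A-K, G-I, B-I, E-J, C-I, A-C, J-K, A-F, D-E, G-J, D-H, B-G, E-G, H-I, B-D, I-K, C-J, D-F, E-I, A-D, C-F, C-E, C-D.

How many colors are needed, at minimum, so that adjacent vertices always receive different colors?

A, C, D, F are mutually adjacent (a clique of size 4), so at least 4 colors are needed.
A valid assignment using 4 colors: A=3, B=3, C=2, D=1, E=3, F=4, G=2, H=3, I=1, J=1, K=2. Each edge has distinct colors on its endpoints.

4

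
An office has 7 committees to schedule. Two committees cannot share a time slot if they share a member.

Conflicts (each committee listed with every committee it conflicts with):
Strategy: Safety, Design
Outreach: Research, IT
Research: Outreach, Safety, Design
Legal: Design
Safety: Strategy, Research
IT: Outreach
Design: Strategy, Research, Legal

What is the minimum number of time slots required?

Strategy and Design conflict, so at least 2 time slots are needed.
2 time slots suffice: time slot 1 → {Outreach, Safety, Design}; time slot 2 → {Strategy, Research, Legal, IT}. Every pair that conflicts lands in different time slots.

2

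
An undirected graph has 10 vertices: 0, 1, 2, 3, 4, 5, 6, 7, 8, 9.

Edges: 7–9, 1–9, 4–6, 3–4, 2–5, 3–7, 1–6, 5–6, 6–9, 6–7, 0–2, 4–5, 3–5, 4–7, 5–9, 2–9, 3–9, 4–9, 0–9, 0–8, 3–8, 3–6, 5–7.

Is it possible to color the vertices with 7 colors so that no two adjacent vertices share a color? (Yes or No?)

The chromatic number is 6. 3, 4, 5, 6, 7, 9 are mutually adjacent (a clique of size 6), so at least 6 colors are needed.
6 colors suffice: color a → {8, 9}; color b → {1, 2, 3}; color c → {0, 6}; color d → {5}; color e → {4}; color f → {7}.
Since 7 ≥ 6, a proper 7-coloring certainly exists.

Yes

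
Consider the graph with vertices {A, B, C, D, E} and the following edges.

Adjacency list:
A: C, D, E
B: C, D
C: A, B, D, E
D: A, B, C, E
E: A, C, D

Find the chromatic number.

A, C, D, E are pairwise adjacent (a clique of size 4), so at least 4 colors are needed.
4 colors suffice: color red → {C}; color blue → {D}; color green → {B, E}; color yellow → {A}. Every edge joins two different colors.

4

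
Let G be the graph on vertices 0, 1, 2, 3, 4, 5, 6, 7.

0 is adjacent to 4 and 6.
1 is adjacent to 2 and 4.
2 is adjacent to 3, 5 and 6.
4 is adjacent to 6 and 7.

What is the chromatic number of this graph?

3

0, 4, 6 are pairwise adjacent, so at least 3 colors are needed.
3 colors suffice: color a → {2, 4}; color b → {1, 3, 5, 6, 7}; color c → {0}. Every edge joins two different colors.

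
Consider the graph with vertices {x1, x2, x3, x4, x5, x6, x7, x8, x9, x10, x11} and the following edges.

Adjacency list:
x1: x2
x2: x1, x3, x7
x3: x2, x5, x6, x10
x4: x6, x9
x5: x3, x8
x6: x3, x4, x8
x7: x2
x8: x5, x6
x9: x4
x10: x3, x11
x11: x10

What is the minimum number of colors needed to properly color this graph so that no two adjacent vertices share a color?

x10 and x11 are adjacent, so at least 2 colors are needed.
2 colors suffice: color 1 → {x1, x3, x4, x7, x8, x11}; color 2 → {x2, x5, x6, x9, x10}. No two adjacent vertices share a color.

2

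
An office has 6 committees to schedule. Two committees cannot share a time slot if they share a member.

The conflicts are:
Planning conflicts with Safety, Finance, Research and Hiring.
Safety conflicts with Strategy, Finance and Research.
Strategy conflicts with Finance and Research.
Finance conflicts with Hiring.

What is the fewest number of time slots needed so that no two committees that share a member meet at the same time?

Safety, Strategy, Research are mutually in conflict, so at least 3 time slots are needed.
3 time slots suffice: Planning=1, Safety=3, Strategy=1, Finance=2, Research=2, Hiring=3. Every pair that conflicts lands in different time slots.

3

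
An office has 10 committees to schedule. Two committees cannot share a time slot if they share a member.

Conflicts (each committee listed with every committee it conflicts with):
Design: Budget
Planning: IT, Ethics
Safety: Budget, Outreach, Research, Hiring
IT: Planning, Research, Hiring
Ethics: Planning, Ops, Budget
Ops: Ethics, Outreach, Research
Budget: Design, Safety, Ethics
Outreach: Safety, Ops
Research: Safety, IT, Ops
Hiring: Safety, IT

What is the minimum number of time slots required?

3

The cycle Ops-Research-Safety-Budget-Ethics-Ops has odd length 5, so it cannot be 2-colored; at least 3 time slots are needed.
3 time slots suffice: time slot 1 → {Design, Safety, IT, Ethics}; time slot 2 → {Planning, Ops, Budget, Hiring}; time slot 3 → {Outreach, Research}. No two conflicting committees share a time slot.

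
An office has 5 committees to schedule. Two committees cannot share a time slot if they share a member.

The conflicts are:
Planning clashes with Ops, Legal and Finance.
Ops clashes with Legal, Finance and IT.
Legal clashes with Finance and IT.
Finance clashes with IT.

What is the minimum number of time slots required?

Planning, Ops, Legal, Finance pairwise conflict, so at least 4 time slots are needed.
4 time slots suffice: time slot 1 → {Finance}; time slot 2 → {Ops}; time slot 3 → {Legal}; time slot 4 → {Planning, IT}. Each listed conflict is separated.

4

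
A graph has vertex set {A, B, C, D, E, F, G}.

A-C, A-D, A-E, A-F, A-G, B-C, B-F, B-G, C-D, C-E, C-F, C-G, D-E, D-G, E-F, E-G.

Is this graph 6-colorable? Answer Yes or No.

The chromatic number is 5. A, C, D, E, G form a clique, so at least 5 colors are needed.
5 colors suffice: color red → {C}; color blue → {B, E}; color green → {A}; color yellow → {F, G}; color purple → {D}.
Since 6 ≥ 5, a proper 6-coloring certainly exists.

Yes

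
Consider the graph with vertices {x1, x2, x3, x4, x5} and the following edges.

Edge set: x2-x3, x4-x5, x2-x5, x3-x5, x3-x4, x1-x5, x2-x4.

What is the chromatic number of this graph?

x2, x3, x4, x5 form a clique, so at least 4 colors are needed.
4 colors suffice: color 1 → {x5}; color 2 → {x1, x4}; color 3 → {x2}; color 4 → {x3}. Each edge has distinct colors on its endpoints.

4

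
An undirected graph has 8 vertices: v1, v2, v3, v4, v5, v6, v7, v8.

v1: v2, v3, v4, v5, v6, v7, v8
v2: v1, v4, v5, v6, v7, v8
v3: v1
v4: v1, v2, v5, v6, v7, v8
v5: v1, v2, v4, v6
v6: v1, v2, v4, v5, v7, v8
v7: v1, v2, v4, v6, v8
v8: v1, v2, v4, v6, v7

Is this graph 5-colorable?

No

v1, v2, v4, v6, v7, v8 are mutually adjacent (a clique of size 6), so at least 6 colors are needed.
So 5 colors are not enough.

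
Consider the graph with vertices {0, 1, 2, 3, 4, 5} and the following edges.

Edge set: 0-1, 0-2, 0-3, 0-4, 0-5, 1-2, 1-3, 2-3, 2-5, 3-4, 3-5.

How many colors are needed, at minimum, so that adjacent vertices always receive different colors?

0, 1, 2, 3 are pairwise adjacent (a clique of size 4), so at least 4 colors are needed.
A valid assignment using 4 colors: 0=red, 1=yellow, 2=green, 3=blue, 4=green, 5=yellow. Each edge has distinct colors on its endpoints.

4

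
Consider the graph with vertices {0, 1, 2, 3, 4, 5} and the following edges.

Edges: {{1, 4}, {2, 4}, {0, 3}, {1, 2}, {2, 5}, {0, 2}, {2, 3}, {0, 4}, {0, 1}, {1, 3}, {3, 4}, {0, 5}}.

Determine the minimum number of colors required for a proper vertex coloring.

5

0, 1, 2, 3, 4 are pairwise adjacent (a clique of size 5), so at least 5 colors are needed.
5 colors suffice: color a → {2}; color b → {0}; color c → {1, 5}; color d → {4}; color e → {3}. No two adjacent vertices share a color.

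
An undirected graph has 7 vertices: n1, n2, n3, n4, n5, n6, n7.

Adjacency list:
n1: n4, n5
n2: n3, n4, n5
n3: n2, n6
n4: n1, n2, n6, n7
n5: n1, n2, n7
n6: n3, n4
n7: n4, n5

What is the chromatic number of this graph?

2

n3 and n6 are adjacent, so at least 2 colors are needed.
A valid assignment using 2 colors: n1=B, n2=B, n3=R, n4=R, n5=R, n6=B, n7=B. Every edge joins two different colors.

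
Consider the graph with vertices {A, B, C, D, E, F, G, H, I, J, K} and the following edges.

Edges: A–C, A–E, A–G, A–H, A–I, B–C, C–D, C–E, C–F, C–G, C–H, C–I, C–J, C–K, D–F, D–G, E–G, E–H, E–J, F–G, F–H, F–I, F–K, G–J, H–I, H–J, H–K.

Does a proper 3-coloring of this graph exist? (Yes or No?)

C, E, G, J are mutually adjacent (a clique of size 4), so at least 4 colors are needed.
So 3 colors are not enough.

No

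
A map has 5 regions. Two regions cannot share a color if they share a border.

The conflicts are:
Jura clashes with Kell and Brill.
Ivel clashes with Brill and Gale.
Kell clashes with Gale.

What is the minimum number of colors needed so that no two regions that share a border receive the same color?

3

The cycle Brill-Jura-Kell-Gale-Ivel-Brill has odd length 5, so it cannot be 2-colored; at least 3 colors are needed.
One proper 3-coloring: Jura=2, Ivel=1, Kell=1, Brill=3, Gale=2. Every pair that conflicts lands in different colors.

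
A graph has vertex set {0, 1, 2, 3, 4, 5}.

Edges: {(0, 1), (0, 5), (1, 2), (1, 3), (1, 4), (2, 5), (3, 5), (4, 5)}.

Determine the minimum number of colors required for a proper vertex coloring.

1 and 4 are adjacent, so at least 2 colors are needed.
A valid assignment using 2 colors: 0=b, 1=a, 2=b, 3=b, 4=b, 5=a. No two adjacent vertices share a color.

2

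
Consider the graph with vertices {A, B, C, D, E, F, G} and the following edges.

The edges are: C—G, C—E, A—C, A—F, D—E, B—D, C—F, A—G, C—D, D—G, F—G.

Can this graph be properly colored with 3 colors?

A, C, F, G are mutually adjacent (a clique of size 4), so at least 4 colors are needed.
So 3 colors are not enough.

No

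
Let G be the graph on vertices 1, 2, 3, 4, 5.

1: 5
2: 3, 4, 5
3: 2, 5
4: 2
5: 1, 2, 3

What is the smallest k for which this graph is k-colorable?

2, 3, 5 form a triangle, so at least 3 colors are needed.
A valid assignment using 3 colors: 1=b, 2=b, 3=c, 4=a, 5=a. Every edge joins two different colors.

3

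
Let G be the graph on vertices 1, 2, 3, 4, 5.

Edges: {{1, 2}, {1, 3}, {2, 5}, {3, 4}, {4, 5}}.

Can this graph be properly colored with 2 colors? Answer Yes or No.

No

The cycle 5-2-1-3-4-5 has odd length 5, so it cannot be 2-colored; at least 3 colors are needed.
So 2 colors are not enough.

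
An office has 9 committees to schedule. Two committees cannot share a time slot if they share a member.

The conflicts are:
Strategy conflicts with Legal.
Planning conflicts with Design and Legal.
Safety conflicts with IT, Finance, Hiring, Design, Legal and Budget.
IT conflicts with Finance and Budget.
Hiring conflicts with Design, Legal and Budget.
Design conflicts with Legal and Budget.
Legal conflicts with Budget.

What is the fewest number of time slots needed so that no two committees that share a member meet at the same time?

5

Safety, Hiring, Design, Legal, Budget pairwise conflict, so at least 5 time slots are needed.
5 time slots suffice: Strategy=1, Planning=1, Safety=1, IT=2, Finance=3, Hiring=5, Design=4, Legal=2, Budget=3. No two conflicting committees share a time slot.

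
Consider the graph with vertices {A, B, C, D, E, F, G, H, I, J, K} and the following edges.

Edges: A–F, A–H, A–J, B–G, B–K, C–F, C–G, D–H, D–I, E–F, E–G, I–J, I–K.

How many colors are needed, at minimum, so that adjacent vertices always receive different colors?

The cycle D-H-A-J-I-D has odd length 5, so it cannot be 2-colored; at least 3 colors are needed.
A valid assignment using 3 colors: A=2, B=2, C=2, D=2, E=2, F=1, G=1, H=1, I=1, J=3, K=3. Each edge has distinct colors on its endpoints.

3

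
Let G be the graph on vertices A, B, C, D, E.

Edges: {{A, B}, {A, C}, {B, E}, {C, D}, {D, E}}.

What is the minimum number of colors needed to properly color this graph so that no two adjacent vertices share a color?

3

The cycle E-D-C-A-B-E has odd length 5, so it cannot be 2-colored; at least 3 colors are needed.
3 colors suffice: color 1 → {B, C}; color 2 → {A, D}; color 3 → {E}. Each edge has distinct colors on its endpoints.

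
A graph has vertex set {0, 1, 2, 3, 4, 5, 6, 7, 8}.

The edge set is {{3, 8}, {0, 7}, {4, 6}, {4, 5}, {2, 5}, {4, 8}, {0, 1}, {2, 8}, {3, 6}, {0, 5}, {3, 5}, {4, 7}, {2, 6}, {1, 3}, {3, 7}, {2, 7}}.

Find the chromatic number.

3 and 6 are adjacent, so at least 2 colors are needed.
2 colors suffice: color a → {0, 2, 3, 4}; color b → {1, 5, 6, 7, 8}. No two adjacent vertices share a color.

2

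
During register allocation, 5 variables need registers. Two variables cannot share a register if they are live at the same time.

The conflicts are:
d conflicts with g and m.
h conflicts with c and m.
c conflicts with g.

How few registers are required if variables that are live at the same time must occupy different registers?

The cycle c-h-m-d-g-c has odd length 5, so it cannot be 2-colored; at least 3 registers are needed.
3 registers suffice: register 1 → {g, m}; register 2 → {d, h}; register 3 → {c}. Every pair that conflicts lands in different registers.

3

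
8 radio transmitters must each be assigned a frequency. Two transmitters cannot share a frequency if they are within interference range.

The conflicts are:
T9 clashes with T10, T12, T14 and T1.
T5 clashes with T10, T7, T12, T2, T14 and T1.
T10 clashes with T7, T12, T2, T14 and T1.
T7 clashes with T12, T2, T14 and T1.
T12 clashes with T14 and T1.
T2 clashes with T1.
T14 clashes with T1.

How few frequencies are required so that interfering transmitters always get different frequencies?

T5, T10, T7, T12, T14, T1 all conflict with each other, so at least 6 frequencies are needed.
6 frequencies suffice: T9=3, T5=3, T10=2, T7=5, T12=6, T2=4, T14=4, T1=1. Every pair that conflicts lands in different frequencies.

6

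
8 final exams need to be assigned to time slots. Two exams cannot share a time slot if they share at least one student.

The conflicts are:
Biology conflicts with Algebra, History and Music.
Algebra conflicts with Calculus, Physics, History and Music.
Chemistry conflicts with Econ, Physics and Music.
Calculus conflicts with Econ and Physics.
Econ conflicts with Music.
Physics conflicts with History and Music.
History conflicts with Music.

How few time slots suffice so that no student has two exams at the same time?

4

Algebra, Physics, History, Music pairwise conflict, so at least 4 time slots are needed.
4 time slots suffice: time slot 1 → {Calculus, Music}; time slot 2 → {Algebra, Chemistry}; time slot 3 → {Biology, Econ, Physics}; time slot 4 → {History}. Each listed conflict is separated.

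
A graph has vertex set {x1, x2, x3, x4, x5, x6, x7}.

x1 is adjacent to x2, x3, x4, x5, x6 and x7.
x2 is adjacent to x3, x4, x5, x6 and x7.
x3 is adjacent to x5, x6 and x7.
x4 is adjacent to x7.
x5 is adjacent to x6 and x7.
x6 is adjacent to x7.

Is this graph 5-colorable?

No

x1, x2, x3, x5, x6, x7 are pairwise adjacent (a clique of size 6), so at least 6 colors are needed.
So 5 colors are not enough.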